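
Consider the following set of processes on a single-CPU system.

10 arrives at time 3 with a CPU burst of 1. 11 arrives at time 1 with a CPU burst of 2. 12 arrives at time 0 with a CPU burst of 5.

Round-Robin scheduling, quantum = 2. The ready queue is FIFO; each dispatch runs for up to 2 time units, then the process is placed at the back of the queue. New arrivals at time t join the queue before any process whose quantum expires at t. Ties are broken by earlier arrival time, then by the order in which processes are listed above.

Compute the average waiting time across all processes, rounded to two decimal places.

Timeline: | 12 0-2 | 11 2-4 | 12 4-6 | 10 6-7 | 12 7-8 |
Completion: 10=7  11=4  12=8
Waiting times: 10=3, 11=1, 12=3
Average waiting = (3+1+3) / 3 = 7/3 = 2.33

2.33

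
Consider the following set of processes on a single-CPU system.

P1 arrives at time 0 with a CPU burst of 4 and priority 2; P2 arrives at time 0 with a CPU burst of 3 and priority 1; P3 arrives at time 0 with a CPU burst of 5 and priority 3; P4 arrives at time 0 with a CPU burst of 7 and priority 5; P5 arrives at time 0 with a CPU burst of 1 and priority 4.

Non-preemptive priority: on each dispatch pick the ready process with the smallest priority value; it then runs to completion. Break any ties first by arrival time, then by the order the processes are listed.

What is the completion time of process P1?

Gantt: | P2 0-3 | P1 3-7 | P3 7-12 | P5 12-13 | P4 13-20 |
Completion: P1=7  P2=3  P3=12  P4=20  P5=13
Turnaround (C−A): P1=7  P2=3  P3=12  P4=20  P5=13

7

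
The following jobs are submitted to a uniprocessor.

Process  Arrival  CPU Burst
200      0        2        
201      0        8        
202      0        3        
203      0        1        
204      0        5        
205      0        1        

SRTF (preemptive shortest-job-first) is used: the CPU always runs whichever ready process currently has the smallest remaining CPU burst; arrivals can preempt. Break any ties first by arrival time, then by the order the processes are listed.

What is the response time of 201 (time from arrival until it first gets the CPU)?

Schedule: | 203 0-1 | 205 1-2 | 200 2-4 | 202 4-7 | 204 7-12 | 201 12-20 |
Completion: 200=4  201=20  202=7  203=1  204=12  205=2
Turnaround (C−A): 200=4  201=20  202=7  203=1  204=12  205=2
Response(201) = first start − arrival = 12 − 0 = 12

12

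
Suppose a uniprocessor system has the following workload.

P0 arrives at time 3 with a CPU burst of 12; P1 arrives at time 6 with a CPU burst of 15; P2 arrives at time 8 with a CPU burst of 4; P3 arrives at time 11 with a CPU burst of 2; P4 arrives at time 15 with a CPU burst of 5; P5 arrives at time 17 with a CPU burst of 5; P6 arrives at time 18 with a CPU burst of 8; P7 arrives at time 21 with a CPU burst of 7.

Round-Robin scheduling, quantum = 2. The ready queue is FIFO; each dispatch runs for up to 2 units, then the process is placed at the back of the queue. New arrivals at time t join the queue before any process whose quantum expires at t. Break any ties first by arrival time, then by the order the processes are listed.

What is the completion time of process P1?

61

Gantt: | idle 0-3 | P0 3-7 | P1 7-9 | P0 9-11 | P2 11-13 | P1 13-15 | P3 15-17 | P0 17-19 | P2 19-21 | P4 21-23 | P1 23-25 | P5 25-27 | P6 27-29 | P0 29-31 | P7 31-33 | P4 33-35 | P1 35-37 | P5 37-39 | P6 39-41 | P0 41-43 | P7 43-45 | P4 45-46 | P1 46-48 | P5 48-49 | P6 49-51 | P7 51-53 | P1 53-55 | P6 55-57 | P7 57-58 | P1 58-61 |
Completion: P0=43  P1=61  P2=21  P3=17  P4=46  P5=49  P6=57  P7=58
Turnaround (C−A): P0=40  P1=55  P2=13  P3=6  P4=31  P5=32  P6=39  P7=37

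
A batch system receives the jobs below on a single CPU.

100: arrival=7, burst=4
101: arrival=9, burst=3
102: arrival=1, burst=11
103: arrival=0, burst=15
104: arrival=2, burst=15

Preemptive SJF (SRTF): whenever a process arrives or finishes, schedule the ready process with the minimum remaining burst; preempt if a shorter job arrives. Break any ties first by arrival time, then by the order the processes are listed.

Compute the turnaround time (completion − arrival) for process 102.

18

Timeline: | 103 0-1 | 102 1-7 | 100 7-11 | 101 11-14 | 102 14-19 | 103 19-33 | 104 33-48 |
Completion: 100=11  101=14  102=19  103=33  104=48
Turnaround(102) = completion − arrival = 19 − 1 = 18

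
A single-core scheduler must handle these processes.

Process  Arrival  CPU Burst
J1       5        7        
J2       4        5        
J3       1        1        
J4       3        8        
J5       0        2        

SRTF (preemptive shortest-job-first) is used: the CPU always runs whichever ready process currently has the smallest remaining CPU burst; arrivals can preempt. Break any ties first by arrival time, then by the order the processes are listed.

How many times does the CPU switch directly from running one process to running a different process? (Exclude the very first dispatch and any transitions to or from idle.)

Timeline: | J5 0-2 | J3 2-3 | J4 3-4 | J2 4-9 | J4 9-16 | J1 16-23 |
Completion: J1=23  J2=9  J3=3  J4=16  J5=2

5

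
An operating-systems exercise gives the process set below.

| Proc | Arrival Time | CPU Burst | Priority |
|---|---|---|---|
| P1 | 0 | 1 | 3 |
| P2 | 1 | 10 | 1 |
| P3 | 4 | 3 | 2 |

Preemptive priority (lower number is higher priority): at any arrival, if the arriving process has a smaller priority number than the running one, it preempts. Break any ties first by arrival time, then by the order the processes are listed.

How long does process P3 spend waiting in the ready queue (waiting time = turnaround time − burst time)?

7

Timeline: | P1 0-1 | P2 1-11 | P3 11-14 |
Completion: P1=1  P2=11  P3=14
Turnaround (C−A): P1=1  P2=10  P3=10
Waiting(P3) = turnaround − burst = 10 − 3 = 7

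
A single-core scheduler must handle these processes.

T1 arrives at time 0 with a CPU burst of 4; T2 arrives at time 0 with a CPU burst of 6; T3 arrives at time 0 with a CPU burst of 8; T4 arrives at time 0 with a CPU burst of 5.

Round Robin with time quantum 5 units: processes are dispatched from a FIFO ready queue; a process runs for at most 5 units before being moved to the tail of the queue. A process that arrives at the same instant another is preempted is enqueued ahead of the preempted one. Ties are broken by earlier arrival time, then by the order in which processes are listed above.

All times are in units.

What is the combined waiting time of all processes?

Schedule: | T1 0-4 | T2 4-9 | T3 9-14 | T4 14-19 | T2 19-20 | T3 20-23 |
Completion: T1=4  T2=20  T3=23  T4=19
Waiting = turnaround − burst: T1=0, T2=14, T3=15, T4=14
Total waiting = 0 + 14 + 15 + 14 = 43

43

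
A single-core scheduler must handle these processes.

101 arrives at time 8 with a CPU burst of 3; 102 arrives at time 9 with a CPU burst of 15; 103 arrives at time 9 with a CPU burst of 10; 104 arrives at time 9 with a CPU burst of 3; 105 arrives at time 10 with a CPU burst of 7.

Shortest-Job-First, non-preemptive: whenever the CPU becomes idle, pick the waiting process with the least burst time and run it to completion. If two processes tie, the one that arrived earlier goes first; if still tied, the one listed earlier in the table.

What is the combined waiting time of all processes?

40

Gantt: | idle 0-8 | 101 8-11 | 104 11-14 | 105 14-21 | 103 21-31 | 102 31-46 |
Completion: 101=11  102=46  103=31  104=14  105=21
Turnaround (C−A): 101=3  102=37  103=22  104=5  105=11
Waiting = turnaround − burst: 101=0, 102=22, 103=12, 104=2, 105=4
Total waiting = 0 + 22 + 12 + 2 + 4 = 40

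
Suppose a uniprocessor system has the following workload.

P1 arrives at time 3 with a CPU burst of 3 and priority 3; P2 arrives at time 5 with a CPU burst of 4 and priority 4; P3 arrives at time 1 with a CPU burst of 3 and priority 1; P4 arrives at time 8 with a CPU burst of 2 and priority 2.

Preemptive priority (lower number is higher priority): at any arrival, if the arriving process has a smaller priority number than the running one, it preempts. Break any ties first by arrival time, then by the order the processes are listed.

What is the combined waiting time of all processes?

Schedule: | idle 0-1 | P3 1-4 | P1 4-7 | P2 7-8 | P4 8-10 | P2 10-13 |
Completion: P1=7  P2=13  P3=4  P4=10
Waiting = turnaround − burst: P1=1, P2=4, P3=0, P4=0
Total waiting = 1 + 4 + 0 + 0 = 5

5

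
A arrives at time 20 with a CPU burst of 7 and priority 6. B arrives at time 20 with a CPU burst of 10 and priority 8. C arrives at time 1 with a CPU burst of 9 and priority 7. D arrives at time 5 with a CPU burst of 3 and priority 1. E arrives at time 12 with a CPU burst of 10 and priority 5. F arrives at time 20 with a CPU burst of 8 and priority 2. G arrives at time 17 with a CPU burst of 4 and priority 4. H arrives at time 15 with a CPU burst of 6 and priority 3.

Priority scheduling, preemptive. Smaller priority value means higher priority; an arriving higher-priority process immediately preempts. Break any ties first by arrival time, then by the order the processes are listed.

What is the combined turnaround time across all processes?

Schedule: | idle 0-1 | C 1-5 | D 5-8 | C 8-12 | E 12-15 | H 15-20 | F 20-28 | H 28-29 | G 29-33 | E 33-40 | A 40-47 | C 47-48 | B 48-58 |
Completion: A=47  B=58  C=48  D=8  E=40  F=28  G=33  H=29
Turnaround (C−A): A=27  B=38  C=47  D=3  E=28  F=8  G=16  H=14
Turnaround = completion − arrival: A=27, B=38, C=47, D=3, E=28, F=8, G=16, H=14
Total turnaround = 27 + 38 + 47 + 3 + 28 + 8 + 16 + 14 = 181

181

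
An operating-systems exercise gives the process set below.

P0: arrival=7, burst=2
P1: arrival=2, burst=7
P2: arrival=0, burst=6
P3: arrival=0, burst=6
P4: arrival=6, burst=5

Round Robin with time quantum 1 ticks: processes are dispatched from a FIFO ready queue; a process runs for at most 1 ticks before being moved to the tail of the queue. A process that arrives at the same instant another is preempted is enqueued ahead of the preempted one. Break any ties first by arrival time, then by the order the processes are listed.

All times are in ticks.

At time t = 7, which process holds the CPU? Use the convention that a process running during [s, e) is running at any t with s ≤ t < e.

P3

Schedule: | P2 0-1 | P3 1-2 | P2 2-3 | P1 3-4 | P3 4-5 | P2 5-6 | P1 6-7 | P3 7-8 | P4 8-9 | P2 9-10 | P0 10-11 | P1 11-12 | P3 12-13 | P4 13-14 | P2 14-15 | P0 15-16 | P1 16-17 | P3 17-18 | P4 18-19 | P2 19-20 | P1 20-21 | P3 21-22 | P4 22-23 | P1 23-24 | P4 24-25 | P1 25-26 |
Completion: P0=16  P1=26  P2=20  P3=22  P4=25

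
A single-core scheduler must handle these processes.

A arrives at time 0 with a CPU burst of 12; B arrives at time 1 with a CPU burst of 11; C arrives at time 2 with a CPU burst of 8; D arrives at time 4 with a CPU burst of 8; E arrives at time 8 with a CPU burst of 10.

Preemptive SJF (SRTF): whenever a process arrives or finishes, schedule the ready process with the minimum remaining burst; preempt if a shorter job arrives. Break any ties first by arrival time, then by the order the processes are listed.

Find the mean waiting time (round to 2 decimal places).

Timeline: | A 0-2 | C 2-10 | D 10-18 | A 18-28 | E 28-38 | B 38-49 |
Completion: A=28  B=49  C=10  D=18  E=38
Waiting times: A=16, B=37, C=0, D=6, E=20
Average waiting = (16+37+0+6+20) / 5 = 79/5 = 15.80

15.80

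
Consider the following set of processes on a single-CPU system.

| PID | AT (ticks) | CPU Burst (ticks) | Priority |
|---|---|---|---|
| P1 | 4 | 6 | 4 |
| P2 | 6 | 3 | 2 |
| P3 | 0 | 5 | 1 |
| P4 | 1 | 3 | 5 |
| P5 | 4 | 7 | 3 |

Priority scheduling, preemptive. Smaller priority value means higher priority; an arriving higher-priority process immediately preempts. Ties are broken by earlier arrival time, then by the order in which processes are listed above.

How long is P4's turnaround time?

23

Schedule: | P3 0-5 | P5 5-6 | P2 6-9 | P5 9-15 | P1 15-21 | P4 21-24 |
Completion: P1=21  P2=9  P3=5  P4=24  P5=15
Turnaround (C−A): P1=17  P2=3  P3=5  P4=23  P5=11
Turnaround(P4) = completion − arrival = 24 − 1 = 23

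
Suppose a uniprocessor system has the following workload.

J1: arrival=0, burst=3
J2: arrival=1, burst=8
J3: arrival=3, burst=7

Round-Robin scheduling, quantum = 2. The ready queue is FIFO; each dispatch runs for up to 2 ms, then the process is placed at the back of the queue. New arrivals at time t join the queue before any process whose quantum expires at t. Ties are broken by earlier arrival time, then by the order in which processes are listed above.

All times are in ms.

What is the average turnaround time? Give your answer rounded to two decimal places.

Timeline: | J1 0-2 | J2 2-4 | J1 4-5 | J3 5-7 | J2 7-9 | J3 9-11 | J2 11-13 | J3 13-15 | J2 15-17 | J3 17-18 |
Completion: J1=5  J2=17  J3=18
Turnaround times: J1=5, J2=16, J3=15
Average turnaround = (5+16+15) / 3 = 36/3 = 12.00

12.00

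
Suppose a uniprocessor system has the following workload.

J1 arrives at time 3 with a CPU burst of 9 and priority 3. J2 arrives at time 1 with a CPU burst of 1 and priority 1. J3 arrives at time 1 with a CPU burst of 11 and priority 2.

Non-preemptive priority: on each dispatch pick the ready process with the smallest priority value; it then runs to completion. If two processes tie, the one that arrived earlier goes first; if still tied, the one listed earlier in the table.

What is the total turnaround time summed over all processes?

32

Gantt: | idle 0-1 | J2 1-2 | J3 2-13 | J1 13-22 |
Completion: J1=22  J2=2  J3=13
Turnaround = completion − arrival: J1=19, J2=1, J3=12
Total turnaround = 19 + 1 + 12 = 32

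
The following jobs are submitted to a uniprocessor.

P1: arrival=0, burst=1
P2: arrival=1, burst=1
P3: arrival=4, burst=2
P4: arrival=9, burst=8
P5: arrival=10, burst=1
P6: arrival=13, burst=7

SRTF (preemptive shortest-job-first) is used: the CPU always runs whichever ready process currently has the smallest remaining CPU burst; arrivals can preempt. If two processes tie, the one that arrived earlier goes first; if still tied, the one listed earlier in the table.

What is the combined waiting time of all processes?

Gantt: | P1 0-1 | P2 1-2 | idle 2-4 | P3 4-6 | idle 6-9 | P4 9-10 | P5 10-11 | P4 11-18 | P6 18-25 |
Completion: P1=1  P2=2  P3=6  P4=18  P5=11  P6=25
Waiting = turnaround − burst: P1=0, P2=0, P3=0, P4=1, P5=0, P6=5
Total waiting = 0 + 0 + 0 + 1 + 0 + 5 = 6

6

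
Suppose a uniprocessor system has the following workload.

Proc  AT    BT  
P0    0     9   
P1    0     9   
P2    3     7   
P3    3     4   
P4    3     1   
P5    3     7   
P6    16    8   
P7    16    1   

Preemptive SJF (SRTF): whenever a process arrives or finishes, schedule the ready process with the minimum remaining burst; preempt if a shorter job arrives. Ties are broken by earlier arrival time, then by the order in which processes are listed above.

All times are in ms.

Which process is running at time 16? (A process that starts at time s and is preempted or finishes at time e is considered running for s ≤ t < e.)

P7

Gantt: | P0 0-3 | P4 3-4 | P3 4-8 | P0 8-14 | P2 14-16 | P7 16-17 | P2 17-22 | P5 22-29 | P6 29-37 | P1 37-46 |
Completion: P0=14  P1=46  P2=22  P3=8  P4=4  P5=29  P6=37  P7=17
Turnaround (C−A): P0=14  P1=46  P2=19  P3=5  P4=1  P5=26  P6=21  P7=1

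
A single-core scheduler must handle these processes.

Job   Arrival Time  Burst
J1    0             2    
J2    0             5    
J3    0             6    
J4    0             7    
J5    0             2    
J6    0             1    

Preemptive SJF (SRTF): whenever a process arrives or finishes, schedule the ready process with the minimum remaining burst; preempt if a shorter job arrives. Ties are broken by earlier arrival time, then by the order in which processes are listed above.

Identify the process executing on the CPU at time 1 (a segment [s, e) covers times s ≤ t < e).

J1

Schedule: | J6 0-1 | J1 1-3 | J5 3-5 | J2 5-10 | J3 10-16 | J4 16-23 |
Completion: J1=3  J2=10  J3=16  J4=23  J5=5  J6=1
Turnaround (C−A): J1=3  J2=10  J3=16  J4=23  J5=5  J6=1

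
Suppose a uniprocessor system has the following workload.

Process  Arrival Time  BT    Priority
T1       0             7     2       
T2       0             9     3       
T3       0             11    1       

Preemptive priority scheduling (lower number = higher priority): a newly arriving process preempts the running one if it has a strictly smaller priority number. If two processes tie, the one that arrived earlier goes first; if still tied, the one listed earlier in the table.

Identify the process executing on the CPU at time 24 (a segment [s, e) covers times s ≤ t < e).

T2

Schedule: | T3 0-11 | T1 11-18 | T2 18-27 |
Completion: T1=18  T2=27  T3=11
Turnaround (C−A): T1=18  T2=27  T3=11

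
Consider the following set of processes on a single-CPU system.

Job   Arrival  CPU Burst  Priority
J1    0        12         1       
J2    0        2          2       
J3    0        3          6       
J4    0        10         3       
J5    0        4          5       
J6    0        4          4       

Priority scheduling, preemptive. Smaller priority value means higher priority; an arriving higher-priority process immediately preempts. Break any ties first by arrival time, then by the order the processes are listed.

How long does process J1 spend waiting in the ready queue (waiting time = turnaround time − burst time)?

0

Gantt: | J1 0-12 | J2 12-14 | J4 14-24 | J6 24-28 | J5 28-32 | J3 32-35 |
Completion: J1=12  J2=14  J3=35  J4=24  J5=32  J6=28
Turnaround (C−A): J1=12  J2=14  J3=35  J4=24  J5=32  J6=28
Waiting(J1) = turnaround − burst = 12 − 12 = 0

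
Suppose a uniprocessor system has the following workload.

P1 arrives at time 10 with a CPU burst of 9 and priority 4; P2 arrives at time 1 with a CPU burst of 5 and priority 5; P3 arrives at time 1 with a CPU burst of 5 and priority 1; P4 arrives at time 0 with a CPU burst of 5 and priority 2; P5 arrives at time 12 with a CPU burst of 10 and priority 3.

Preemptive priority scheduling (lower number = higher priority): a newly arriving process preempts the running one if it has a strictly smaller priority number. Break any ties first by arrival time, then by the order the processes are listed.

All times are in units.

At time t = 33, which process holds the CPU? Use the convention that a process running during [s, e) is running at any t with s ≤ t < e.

P2

Timeline: | P4 0-1 | P3 1-6 | P4 6-10 | P1 10-12 | P5 12-22 | P1 22-29 | P2 29-34 |
Completion: P1=29  P2=34  P3=6  P4=10  P5=22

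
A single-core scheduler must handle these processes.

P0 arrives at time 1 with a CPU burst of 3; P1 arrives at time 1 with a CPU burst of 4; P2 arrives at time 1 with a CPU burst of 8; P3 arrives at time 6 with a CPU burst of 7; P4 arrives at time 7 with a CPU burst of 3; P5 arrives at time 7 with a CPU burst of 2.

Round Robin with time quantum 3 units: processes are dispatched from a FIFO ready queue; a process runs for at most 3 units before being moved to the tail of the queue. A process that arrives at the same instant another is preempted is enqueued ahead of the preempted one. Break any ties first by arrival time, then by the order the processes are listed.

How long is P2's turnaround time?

Timeline: | idle 0-1 | P0 1-4 | P1 4-7 | P2 7-10 | P3 10-13 | P4 13-16 | P5 16-18 | P1 18-19 | P2 19-22 | P3 22-25 | P2 25-27 | P3 27-28 |
Completion: P0=4  P1=19  P2=27  P3=28  P4=16  P5=18
Turnaround (C−A): P0=3  P1=18  P2=26  P3=22  P4=9  P5=11
Turnaround(P2) = completion − arrival = 27 − 1 = 26

26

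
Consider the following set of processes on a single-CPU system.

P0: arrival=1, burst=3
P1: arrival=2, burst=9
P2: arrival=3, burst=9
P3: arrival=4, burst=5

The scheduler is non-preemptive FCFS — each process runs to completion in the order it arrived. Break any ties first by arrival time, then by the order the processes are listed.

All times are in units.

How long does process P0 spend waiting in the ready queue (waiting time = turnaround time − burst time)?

0

Timeline: | idle 0-1 | P0 1-4 | P1 4-13 | P2 13-22 | P3 22-27 |
Completion: P0=4  P1=13  P2=22  P3=27
Waiting(P0) = turnaround − burst = 3 − 3 = 0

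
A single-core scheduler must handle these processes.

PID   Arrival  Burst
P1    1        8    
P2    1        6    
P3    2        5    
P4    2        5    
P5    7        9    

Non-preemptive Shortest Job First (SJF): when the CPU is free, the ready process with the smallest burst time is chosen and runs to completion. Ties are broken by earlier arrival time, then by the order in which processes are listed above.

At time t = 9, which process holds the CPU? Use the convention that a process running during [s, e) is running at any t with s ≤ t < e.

Timeline: | idle 0-1 | P2 1-7 | P3 7-12 | P4 12-17 | P1 17-25 | P5 25-34 |
Completion: P1=25  P2=7  P3=12  P4=17  P5=34
Turnaround (C−A): P1=24  P2=6  P3=10  P4=15  P5=27

P3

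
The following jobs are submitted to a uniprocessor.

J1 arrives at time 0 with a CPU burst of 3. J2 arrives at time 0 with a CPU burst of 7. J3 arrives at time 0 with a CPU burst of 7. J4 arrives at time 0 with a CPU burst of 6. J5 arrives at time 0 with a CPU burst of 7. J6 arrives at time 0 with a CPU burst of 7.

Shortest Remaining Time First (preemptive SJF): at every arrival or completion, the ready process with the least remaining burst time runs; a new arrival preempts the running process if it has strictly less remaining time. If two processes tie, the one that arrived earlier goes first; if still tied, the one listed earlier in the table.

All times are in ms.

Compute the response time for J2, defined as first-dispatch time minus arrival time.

Timeline: | J1 0-3 | J4 3-9 | J2 9-16 | J3 16-23 | J5 23-30 | J6 30-37 |
Completion: J1=3  J2=16  J3=23  J4=9  J5=30  J6=37
Turnaround (C−A): J1=3  J2=16  J3=23  J4=9  J5=30  J6=37
Response(J2) = first start − arrival = 9 − 0 = 9

9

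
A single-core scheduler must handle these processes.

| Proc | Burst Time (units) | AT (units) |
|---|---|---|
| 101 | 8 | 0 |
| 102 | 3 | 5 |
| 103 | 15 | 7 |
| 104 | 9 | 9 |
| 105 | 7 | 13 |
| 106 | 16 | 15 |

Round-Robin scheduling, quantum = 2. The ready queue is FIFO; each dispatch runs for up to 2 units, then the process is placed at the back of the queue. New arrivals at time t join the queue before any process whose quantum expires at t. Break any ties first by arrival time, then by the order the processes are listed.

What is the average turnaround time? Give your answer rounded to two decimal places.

28.83

Gantt: | 101 0-6 | 102 6-8 | 101 8-10 | 103 10-12 | 102 12-13 | 104 13-15 | 103 15-17 | 105 17-19 | 106 19-21 | 104 21-23 | 103 23-25 | 105 25-27 | 106 27-29 | 104 29-31 | 103 31-33 | 105 33-35 | 106 35-37 | 104 37-39 | 103 39-41 | 105 41-42 | 106 42-44 | 104 44-45 | 103 45-47 | 106 47-49 | 103 49-51 | 106 51-53 | 103 53-54 | 106 54-58 |
Completion: 101=10  102=13  103=54  104=45  105=42  106=58
Turnaround (C−A): 101=10  102=8  103=47  104=36  105=29  106=43
Turnaround times: 101=10, 102=8, 103=47, 104=36, 105=29, 106=43
Average turnaround = (10+8+47+36+29+43) / 6 = 173/6 = 28.83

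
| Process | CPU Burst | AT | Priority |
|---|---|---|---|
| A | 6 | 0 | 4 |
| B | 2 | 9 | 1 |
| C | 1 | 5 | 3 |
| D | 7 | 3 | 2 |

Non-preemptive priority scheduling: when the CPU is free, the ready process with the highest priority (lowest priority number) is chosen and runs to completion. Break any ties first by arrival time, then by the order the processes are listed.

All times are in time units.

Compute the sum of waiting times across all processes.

Timeline: | A 0-6 | D 6-13 | B 13-15 | C 15-16 |
Completion: A=6  B=15  C=16  D=13
Turnaround (C−A): A=6  B=6  C=11  D=10
Waiting = turnaround − burst: A=0, B=4, C=10, D=3
Total waiting = 0 + 4 + 10 + 3 = 17

17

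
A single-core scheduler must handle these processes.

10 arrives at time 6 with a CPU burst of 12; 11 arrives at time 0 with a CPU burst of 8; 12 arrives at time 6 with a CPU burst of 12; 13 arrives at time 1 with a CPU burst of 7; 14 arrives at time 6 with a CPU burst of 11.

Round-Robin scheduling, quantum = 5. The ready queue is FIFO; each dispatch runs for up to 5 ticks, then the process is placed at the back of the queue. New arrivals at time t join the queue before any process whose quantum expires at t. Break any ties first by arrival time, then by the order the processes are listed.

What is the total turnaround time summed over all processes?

Timeline: | 11 0-5 | 13 5-10 | 11 10-13 | 10 13-18 | 12 18-23 | 14 23-28 | 13 28-30 | 10 30-35 | 12 35-40 | 14 40-45 | 10 45-47 | 12 47-49 | 14 49-50 |
Completion: 10=47  11=13  12=49  13=30  14=50
Turnaround = completion − arrival: 10=41, 11=13, 12=43, 13=29, 14=44
Total turnaround = 41 + 13 + 43 + 29 + 44 = 170

170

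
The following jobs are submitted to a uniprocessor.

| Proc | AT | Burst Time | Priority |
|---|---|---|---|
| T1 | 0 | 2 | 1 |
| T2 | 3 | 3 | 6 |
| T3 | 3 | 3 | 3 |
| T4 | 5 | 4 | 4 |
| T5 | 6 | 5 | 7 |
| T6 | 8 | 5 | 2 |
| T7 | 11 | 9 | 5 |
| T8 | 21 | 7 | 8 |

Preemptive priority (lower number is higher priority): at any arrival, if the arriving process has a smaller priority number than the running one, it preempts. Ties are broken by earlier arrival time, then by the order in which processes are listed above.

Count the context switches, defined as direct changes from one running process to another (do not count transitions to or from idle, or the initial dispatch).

7

Schedule: | T1 0-2 | idle 2-3 | T3 3-6 | T4 6-8 | T6 8-13 | T4 13-15 | T7 15-24 | T2 24-27 | T5 27-32 | T8 32-39 |
Completion: T1=2  T2=27  T3=6  T4=15  T5=32  T6=13  T7=24  T8=39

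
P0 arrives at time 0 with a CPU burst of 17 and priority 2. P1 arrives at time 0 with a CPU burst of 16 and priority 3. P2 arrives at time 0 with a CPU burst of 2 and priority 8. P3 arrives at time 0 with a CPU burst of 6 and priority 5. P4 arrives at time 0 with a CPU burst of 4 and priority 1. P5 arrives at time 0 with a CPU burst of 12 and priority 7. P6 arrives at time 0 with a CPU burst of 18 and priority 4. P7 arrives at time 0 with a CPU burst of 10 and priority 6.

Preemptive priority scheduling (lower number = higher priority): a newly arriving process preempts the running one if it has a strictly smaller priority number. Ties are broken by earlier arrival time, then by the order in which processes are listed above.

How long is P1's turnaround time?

37

Timeline: | P4 0-4 | P0 4-21 | P1 21-37 | P6 37-55 | P3 55-61 | P7 61-71 | P5 71-83 | P2 83-85 |
Completion: P0=21  P1=37  P2=85  P3=61  P4=4  P5=83  P6=55  P7=71
Turnaround(P1) = completion − arrival = 37 − 0 = 37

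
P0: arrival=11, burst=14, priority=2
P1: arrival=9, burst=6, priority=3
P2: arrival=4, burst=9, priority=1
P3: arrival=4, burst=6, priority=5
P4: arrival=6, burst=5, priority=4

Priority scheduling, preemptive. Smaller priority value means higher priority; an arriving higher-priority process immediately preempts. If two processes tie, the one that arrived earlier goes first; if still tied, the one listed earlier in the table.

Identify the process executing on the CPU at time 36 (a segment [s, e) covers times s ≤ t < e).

P4

Gantt: | idle 0-4 | P2 4-13 | P0 13-27 | P1 27-33 | P4 33-38 | P3 38-44 |
Completion: P0=27  P1=33  P2=13  P3=44  P4=38
Turnaround (C−A): P0=16  P1=24  P2=9  P3=40  P4=32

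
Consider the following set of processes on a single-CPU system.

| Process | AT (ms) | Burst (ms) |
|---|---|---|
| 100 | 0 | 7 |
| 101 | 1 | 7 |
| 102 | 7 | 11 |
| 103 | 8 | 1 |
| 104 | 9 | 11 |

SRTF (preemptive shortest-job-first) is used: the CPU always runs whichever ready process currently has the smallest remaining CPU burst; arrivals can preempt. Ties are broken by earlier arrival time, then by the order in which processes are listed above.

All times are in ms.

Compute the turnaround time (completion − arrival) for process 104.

28

Timeline: | 100 0-7 | 101 7-8 | 103 8-9 | 101 9-15 | 102 15-26 | 104 26-37 |
Completion: 100=7  101=15  102=26  103=9  104=37
Turnaround(104) = completion − arrival = 37 − 9 = 28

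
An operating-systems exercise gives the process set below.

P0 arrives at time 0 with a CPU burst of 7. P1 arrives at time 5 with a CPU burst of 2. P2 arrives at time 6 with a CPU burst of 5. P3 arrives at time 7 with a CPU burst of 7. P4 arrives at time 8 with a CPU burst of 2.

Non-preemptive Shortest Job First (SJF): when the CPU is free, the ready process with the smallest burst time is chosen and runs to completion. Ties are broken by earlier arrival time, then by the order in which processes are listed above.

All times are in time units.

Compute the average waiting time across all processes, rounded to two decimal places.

3.40

Schedule: | P0 0-7 | P1 7-9 | P4 9-11 | P2 11-16 | P3 16-23 |
Completion: P0=7  P1=9  P2=16  P3=23  P4=11
Waiting times: P0=0, P1=2, P2=5, P3=9, P4=1
Average waiting = (0+2+5+9+1) / 5 = 17/5 = 3.40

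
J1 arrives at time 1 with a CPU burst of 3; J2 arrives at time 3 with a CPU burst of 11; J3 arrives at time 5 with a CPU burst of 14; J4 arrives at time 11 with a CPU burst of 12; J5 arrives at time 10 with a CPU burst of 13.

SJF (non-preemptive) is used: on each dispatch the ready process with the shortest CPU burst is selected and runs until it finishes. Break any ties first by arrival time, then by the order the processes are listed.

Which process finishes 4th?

J5

Timeline: | idle 0-1 | J1 1-4 | J2 4-15 | J4 15-27 | J5 27-40 | J3 40-54 |
Completion: J1=4  J2=15  J3=54  J4=27  J5=40
Turnaround (C−A): J1=3  J2=12  J3=49  J4=16  J5=30
Finish order: J1 → J2 → J4 → J5 → J3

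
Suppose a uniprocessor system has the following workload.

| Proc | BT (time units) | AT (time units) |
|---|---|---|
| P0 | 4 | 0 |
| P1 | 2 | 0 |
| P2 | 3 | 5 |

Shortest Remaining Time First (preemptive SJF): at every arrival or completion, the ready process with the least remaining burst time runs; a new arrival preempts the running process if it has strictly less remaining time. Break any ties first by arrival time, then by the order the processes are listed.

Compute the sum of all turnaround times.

12

Gantt: | P1 0-2 | P0 2-6 | P2 6-9 |
Completion: P0=6  P1=2  P2=9
Turnaround (C−A): P0=6  P1=2  P2=4
Turnaround = completion − arrival: P0=6, P1=2, P2=4
Total turnaround = 6 + 2 + 4 = 12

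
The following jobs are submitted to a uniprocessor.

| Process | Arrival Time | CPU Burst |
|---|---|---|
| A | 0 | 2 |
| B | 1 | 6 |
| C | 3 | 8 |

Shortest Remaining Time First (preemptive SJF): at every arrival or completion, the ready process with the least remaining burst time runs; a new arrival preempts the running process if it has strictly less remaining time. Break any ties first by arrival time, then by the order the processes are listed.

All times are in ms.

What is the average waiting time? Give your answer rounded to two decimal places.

Timeline: | A 0-2 | B 2-8 | C 8-16 |
Completion: A=2  B=8  C=16
Turnaround (C−A): A=2  B=7  C=13
Waiting times: A=0, B=1, C=5
Average waiting = (0+1+5) / 3 = 6/3 = 2.00

2.00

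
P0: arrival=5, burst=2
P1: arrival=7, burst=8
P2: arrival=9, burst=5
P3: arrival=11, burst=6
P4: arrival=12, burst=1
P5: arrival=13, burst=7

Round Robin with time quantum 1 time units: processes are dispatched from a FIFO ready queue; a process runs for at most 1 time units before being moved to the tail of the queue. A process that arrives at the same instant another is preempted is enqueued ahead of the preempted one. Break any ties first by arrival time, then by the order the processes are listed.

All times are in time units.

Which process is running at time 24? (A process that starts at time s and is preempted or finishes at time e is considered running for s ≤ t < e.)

Gantt: | idle 0-5 | P0 5-7 | P1 7-9 | P2 9-10 | P1 10-11 | P2 11-12 | P3 12-13 | P1 13-14 | P4 14-15 | P2 15-16 | P5 16-17 | P3 17-18 | P1 18-19 | P2 19-20 | P5 20-21 | P3 21-22 | P1 22-23 | P2 23-24 | P5 24-25 | P3 25-26 | P1 26-27 | P5 27-28 | P3 28-29 | P1 29-30 | P5 30-31 | P3 31-32 | P5 32-34 |
Completion: P0=7  P1=30  P2=24  P3=32  P4=15  P5=34
Turnaround (C−A): P0=2  P1=23  P2=15  P3=21  P4=3  P5=21

P5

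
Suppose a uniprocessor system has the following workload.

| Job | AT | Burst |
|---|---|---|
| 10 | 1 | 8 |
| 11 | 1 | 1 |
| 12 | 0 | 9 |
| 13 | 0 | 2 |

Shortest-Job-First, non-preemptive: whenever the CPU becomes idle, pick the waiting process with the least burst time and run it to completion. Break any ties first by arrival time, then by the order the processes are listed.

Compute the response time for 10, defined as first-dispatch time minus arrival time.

Timeline: | 13 0-2 | 11 2-3 | 10 3-11 | 12 11-20 |
Completion: 10=11  11=3  12=20  13=2
Response(10) = first start − arrival = 3 − 1 = 2

2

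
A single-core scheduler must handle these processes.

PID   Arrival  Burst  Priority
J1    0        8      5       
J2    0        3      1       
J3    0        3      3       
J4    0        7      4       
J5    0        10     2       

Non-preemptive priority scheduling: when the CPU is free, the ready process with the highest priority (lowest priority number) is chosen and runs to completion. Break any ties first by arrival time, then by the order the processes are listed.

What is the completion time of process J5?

Gantt: | J2 0-3 | J5 3-13 | J3 13-16 | J4 16-23 | J1 23-31 |
Completion: J1=31  J2=3  J3=16  J4=23  J5=13

13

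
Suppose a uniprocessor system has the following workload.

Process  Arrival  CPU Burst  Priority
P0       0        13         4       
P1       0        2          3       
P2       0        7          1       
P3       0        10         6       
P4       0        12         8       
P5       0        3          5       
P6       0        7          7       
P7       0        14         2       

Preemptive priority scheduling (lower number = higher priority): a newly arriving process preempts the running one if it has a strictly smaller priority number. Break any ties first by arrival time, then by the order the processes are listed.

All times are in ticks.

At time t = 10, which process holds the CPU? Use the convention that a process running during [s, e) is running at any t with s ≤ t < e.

P7

Timeline: | P2 0-7 | P7 7-21 | P1 21-23 | P0 23-36 | P5 36-39 | P3 39-49 | P6 49-56 | P4 56-68 |
Completion: P0=36  P1=23  P2=7  P3=49  P4=68  P5=39  P6=56  P7=21
Turnaround (C−A): P0=36  P1=23  P2=7  P3=49  P4=68  P5=39  P6=56  P7=21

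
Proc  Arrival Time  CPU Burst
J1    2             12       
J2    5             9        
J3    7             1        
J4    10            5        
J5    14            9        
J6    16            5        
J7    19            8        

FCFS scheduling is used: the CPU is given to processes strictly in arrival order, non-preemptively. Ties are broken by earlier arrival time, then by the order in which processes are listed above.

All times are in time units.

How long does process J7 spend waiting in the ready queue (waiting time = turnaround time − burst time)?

24

Schedule: | idle 0-2 | J1 2-14 | J2 14-23 | J3 23-24 | J4 24-29 | J5 29-38 | J6 38-43 | J7 43-51 |
Completion: J1=14  J2=23  J3=24  J4=29  J5=38  J6=43  J7=51
Turnaround (C−A): J1=12  J2=18  J3=17  J4=19  J5=24  J6=27  J7=32
Waiting(J7) = turnaround − burst = 32 − 8 = 24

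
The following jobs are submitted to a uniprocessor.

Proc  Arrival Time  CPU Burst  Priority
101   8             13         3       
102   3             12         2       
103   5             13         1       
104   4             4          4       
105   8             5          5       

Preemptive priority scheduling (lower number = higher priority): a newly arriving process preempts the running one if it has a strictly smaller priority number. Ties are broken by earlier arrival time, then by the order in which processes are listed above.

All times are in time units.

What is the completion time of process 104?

45

Gantt: | idle 0-3 | 102 3-5 | 103 5-18 | 102 18-28 | 101 28-41 | 104 41-45 | 105 45-50 |
Completion: 101=41  102=28  103=18  104=45  105=50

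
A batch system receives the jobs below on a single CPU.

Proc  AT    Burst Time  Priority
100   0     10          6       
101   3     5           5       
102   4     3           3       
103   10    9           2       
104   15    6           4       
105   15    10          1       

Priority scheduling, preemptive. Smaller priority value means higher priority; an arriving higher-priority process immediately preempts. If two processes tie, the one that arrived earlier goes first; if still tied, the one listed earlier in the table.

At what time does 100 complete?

Gantt: | 100 0-3 | 101 3-4 | 102 4-7 | 101 7-10 | 103 10-15 | 105 15-25 | 103 25-29 | 104 29-35 | 101 35-36 | 100 36-43 |
Completion: 100=43  101=36  102=7  103=29  104=35  105=25
Turnaround (C−A): 100=43  101=33  102=3  103=19  104=20  105=10

43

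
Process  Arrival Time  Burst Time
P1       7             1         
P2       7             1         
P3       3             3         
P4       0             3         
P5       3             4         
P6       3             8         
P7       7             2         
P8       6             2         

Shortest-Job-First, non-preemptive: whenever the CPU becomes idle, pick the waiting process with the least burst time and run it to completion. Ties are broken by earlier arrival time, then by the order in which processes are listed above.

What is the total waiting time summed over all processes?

Gantt: | P4 0-3 | P3 3-6 | P8 6-8 | P1 8-9 | P2 9-10 | P7 10-12 | P5 12-16 | P6 16-24 |
Completion: P1=9  P2=10  P3=6  P4=3  P5=16  P6=24  P7=12  P8=8
Turnaround (C−A): P1=2  P2=3  P3=3  P4=3  P5=13  P6=21  P7=5  P8=2
Waiting = turnaround − burst: P1=1, P2=2, P3=0, P4=0, P5=9, P6=13, P7=3, P8=0
Total waiting = 1 + 2 + 0 + 0 + 9 + 13 + 3 + 0 = 28

28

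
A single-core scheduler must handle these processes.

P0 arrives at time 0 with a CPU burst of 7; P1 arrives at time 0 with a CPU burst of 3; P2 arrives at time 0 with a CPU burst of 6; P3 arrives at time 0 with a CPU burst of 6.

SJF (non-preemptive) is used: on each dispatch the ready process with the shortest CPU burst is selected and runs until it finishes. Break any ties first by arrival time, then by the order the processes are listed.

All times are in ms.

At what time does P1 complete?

Gantt: | P1 0-3 | P2 3-9 | P3 9-15 | P0 15-22 |
Completion: P0=22  P1=3  P2=9  P3=15

3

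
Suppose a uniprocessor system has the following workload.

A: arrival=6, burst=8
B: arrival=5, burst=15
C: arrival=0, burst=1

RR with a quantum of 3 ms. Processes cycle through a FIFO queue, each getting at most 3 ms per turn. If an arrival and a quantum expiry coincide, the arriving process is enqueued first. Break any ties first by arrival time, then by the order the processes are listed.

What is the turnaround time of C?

1

Timeline: | C 0-1 | idle 1-5 | B 5-8 | A 8-11 | B 11-14 | A 14-17 | B 17-20 | A 20-22 | B 22-28 |
Completion: A=22  B=28  C=1
Turnaround(C) = completion − arrival = 1 − 0 = 1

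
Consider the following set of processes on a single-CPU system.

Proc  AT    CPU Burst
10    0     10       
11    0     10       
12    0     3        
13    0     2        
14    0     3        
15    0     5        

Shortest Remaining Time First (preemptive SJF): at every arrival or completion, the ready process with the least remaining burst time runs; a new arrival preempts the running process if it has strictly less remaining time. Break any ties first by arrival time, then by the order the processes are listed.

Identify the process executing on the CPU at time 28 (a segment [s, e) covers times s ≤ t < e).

11

Schedule: | 13 0-2 | 12 2-5 | 14 5-8 | 15 8-13 | 10 13-23 | 11 23-33 |
Completion: 10=23  11=33  12=5  13=2  14=8  15=13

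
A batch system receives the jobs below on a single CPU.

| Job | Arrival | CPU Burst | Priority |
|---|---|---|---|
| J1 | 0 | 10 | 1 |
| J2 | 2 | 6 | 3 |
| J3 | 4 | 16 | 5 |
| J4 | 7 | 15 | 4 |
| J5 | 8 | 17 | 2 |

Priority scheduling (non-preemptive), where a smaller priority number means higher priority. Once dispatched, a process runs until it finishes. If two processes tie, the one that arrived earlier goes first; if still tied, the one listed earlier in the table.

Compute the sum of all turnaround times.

Gantt: | J1 0-10 | J5 10-27 | J2 27-33 | J4 33-48 | J3 48-64 |
Completion: J1=10  J2=33  J3=64  J4=48  J5=27
Turnaround = completion − arrival: J1=10, J2=31, J3=60, J4=41, J5=19
Total turnaround = 10 + 31 + 60 + 41 + 19 = 161

161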